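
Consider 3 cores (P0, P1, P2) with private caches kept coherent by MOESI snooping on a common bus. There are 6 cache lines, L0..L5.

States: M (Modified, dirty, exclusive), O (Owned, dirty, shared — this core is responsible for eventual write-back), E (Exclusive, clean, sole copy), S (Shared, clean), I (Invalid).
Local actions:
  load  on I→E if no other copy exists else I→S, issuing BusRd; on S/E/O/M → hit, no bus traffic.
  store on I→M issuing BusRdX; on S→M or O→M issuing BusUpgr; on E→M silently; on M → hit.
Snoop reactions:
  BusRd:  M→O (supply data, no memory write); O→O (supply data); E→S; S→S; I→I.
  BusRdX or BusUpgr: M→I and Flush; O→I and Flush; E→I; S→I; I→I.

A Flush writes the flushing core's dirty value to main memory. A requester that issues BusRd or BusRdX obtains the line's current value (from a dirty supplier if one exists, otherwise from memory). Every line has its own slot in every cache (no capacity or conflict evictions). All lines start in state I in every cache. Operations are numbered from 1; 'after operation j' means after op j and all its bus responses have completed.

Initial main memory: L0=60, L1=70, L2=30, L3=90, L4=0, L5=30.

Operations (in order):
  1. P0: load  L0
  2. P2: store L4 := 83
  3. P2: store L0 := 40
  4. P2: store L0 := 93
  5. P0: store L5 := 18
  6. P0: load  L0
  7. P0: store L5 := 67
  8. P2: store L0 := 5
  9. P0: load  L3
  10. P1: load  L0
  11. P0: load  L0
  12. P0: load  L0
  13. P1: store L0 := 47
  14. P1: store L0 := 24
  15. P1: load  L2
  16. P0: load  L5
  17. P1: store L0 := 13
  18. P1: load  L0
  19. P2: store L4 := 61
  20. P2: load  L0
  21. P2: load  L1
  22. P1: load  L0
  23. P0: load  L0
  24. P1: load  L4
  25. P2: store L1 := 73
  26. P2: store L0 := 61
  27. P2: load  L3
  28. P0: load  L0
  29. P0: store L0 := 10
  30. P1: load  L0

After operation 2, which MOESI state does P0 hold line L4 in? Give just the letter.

state = I

  op1 P0: load  L0 → E/I/I on L0; bus BusRd; mem=60
  op2 P2: store L4 := 83 → I/I/M on L4; bus BusRdX; mem=0
  op3 P2: store L0 := 40 → I/I/M on L0; bus BusRdX; mem=60
  op4 P2: store L0 := 93 → I/I/M on L0; bus (none); mem=60
  op5 P0: store L5 := 18 → M/I/I on L5; bus BusRdX; mem=30
  op6 P0: load  L0 → S/I/O on L0; bus BusRd; mem=60
  op7 P0: store L5 := 67 → M/I/I on L5; bus (none); mem=30
  op8 P2: store L0 := 5 → I/I/M on L0; bus BusUpgr; mem=60
  op9 P0: load  L3 → E/I/I on L3; bus BusRd; mem=90
  op10 P1: load  L0 → I/S/O on L0; bus BusRd; mem=60
  op11 P0: load  L0 → S/S/O on L0; bus BusRd; mem=60
  op12 P0: load  L0 → S/S/O on L0; bus (none); mem=60
  op13 P1: store L0 := 47 → I/M/I on L0; bus BusUpgr Flush; mem=5
  op14 P1: store L0 := 24 → I/M/I on L0; bus (none); mem=5
  op15 P1: load  L2 → I/E/I on L2; bus BusRd; mem=30
  op16 P0: load  L5 → M/I/I on L5; bus (none); mem=30
  op17 P1: store L0 := 13 → I/M/I on L0; bus (none); mem=5
  op18 P1: load  L0 → I/M/I on L0; bus (none); mem=5
  op19 P2: store L4 := 61 → I/I/M on L4; bus (none); mem=0
  op20 P2: load  L0 → I/O/S on L0; bus BusRd; mem=5
  op21 P2: load  L1 → I/I/E on L1; bus BusRd; mem=70
  op22 P1: load  L0 → I/O/S on L0; bus (none); mem=5
  op23 P0: load  L0 → S/O/S on L0; bus BusRd; mem=5
  op24 P1: load  L4 → I/S/O on L4; bus BusRd; mem=0
  op25 P2: store L1 := 73 → I/I/M on L1; bus (none); mem=70
  op26 P2: store L0 := 61 → I/I/M on L0; bus BusUpgr Flush; mem=13
  op27 P2: load  L3 → S/I/S on L3; bus BusRd; mem=90
  op28 P0: load  L0 → S/I/O on L0; bus BusRd; mem=13
  op29 P0: store L0 := 10 → M/I/I on L0; bus BusUpgr Flush; mem=61
  op30 P1: load  L0 → O/S/I on L0; bus BusRd; mem=61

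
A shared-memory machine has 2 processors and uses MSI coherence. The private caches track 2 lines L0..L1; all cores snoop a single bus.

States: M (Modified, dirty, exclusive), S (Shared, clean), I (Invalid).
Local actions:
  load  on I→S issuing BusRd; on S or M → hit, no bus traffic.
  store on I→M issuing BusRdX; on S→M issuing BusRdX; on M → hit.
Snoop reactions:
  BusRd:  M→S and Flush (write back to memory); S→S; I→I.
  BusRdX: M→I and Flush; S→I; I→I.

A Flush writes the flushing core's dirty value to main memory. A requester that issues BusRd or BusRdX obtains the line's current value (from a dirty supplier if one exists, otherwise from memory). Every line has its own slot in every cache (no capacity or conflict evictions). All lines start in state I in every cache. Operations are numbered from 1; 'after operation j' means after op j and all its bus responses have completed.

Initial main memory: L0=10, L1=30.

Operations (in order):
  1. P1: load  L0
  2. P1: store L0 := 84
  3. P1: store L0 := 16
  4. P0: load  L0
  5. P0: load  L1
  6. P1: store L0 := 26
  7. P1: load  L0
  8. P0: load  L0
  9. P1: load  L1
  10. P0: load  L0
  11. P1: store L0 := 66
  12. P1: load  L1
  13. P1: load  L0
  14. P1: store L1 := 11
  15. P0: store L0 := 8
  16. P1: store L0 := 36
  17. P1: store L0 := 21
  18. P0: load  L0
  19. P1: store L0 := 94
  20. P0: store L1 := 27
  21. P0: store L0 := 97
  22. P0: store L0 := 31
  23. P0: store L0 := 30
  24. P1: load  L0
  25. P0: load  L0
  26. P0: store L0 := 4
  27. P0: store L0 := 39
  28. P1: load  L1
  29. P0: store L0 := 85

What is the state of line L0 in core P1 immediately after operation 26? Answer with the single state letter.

  op1 P1: load  L0 → I/S on L0; bus BusRd; mem=10
  op2 P1: store L0 := 84 → I/M on L0; bus BusRdX; mem=10
  op3 P1: store L0 := 16 → I/M on L0; bus (none); mem=10
  op4 P0: load  L0 → S/S on L0; bus BusRd Flush; mem=16
  op5 P0: load  L1 → S/I on L1; bus BusRd; mem=30
  op6 P1: store L0 := 26 → I/M on L0; bus BusRdX; mem=16
  op7 P1: load  L0 → I/M on L0; bus (none); mem=16
  op8 P0: load  L0 → S/S on L0; bus BusRd Flush; mem=26
  op9 P1: load  L1 → S/S on L1; bus BusRd; mem=30
  op10 P0: load  L0 → S/S on L0; bus (none); mem=26
  op11 P1: store L0 := 66 → I/M on L0; bus BusRdX; mem=26
  op12 P1: load  L1 → S/S on L1; bus (none); mem=30
  op13 P1: load  L0 → I/M on L0; bus (none); mem=26
  op14 P1: store L1 := 11 → I/M on L1; bus BusRdX; mem=30
  op15 P0: store L0 := 8 → M/I on L0; bus BusRdX Flush; mem=66
  op16 P1: store L0 := 36 → I/M on L0; bus BusRdX Flush; mem=8
  op17 P1: store L0 := 21 → I/M on L0; bus (none); mem=8
  op18 P0: load  L0 → S/S on L0; bus BusRd Flush; mem=21
  op19 P1: store L0 := 94 → I/M on L0; bus BusRdX; mem=21
  op20 P0: store L1 := 27 → M/I on L1; bus BusRdX Flush; mem=11
  op21 P0: store L0 := 97 → M/I on L0; bus BusRdX Flush; mem=94
  op22 P0: store L0 := 31 → M/I on L0; bus (none); mem=94
  op23 P0: store L0 := 30 → M/I on L0; bus (none); mem=94
  op24 P1: load  L0 → S/S on L0; bus BusRd Flush; mem=30
  op25 P0: load  L0 → S/S on L0; bus (none); mem=30
  op26 P0: store L0 := 4 → M/I on L0; bus BusRdX; mem=30
  op27 P0: store L0 := 39 → M/I on L0; bus (none); mem=30
  op28 P1: load  L1 → S/S on L1; bus BusRd Flush; mem=27
  op29 P0: store L0 := 85 → M/I on L0; bus (none); mem=30

state = I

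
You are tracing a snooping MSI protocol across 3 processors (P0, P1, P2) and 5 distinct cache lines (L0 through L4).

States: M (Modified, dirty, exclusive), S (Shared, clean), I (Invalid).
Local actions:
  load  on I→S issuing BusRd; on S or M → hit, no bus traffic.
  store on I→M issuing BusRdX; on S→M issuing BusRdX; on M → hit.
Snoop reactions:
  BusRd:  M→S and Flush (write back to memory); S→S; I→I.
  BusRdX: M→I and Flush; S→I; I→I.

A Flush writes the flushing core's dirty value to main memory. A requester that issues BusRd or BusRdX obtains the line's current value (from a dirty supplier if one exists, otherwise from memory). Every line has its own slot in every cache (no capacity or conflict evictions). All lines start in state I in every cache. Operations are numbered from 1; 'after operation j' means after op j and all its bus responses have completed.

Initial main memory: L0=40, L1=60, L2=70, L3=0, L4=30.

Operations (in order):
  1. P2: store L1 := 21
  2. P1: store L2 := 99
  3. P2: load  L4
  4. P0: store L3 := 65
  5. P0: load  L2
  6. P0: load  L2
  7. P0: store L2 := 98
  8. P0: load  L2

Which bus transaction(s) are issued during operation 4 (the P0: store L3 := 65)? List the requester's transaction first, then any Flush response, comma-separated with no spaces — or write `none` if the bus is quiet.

bus = BusRdX

step 1: P2: store L1 := 21  ⟶  IIM  (L1)  txn=BusRdX  M[L1]=60
step 2: P1: store L2 := 99  ⟶  IMI  (L2)  txn=BusRdX  M[L2]=70
step 3: P2: load  L4  ⟶  IIS  (L4)  txn=BusRd  M[L4]=30
step 4: P0: store L3 := 65  ⟶  MII  (L3)  txn=BusRdX  M[L3]=0
step 5: P0: load  L2  ⟶  SSI  (L2)  txn=BusRd+Flush  M[L2]=99
step 6: P0: load  L2  ⟶  SSI  (L2)  txn=∅  M[L2]=99
step 7: P0: store L2 := 98  ⟶  MII  (L2)  txn=BusRdX  M[L2]=99
step 8: P0: load  L2  ⟶  MII  (L2)  txn=∅  M[L2]=99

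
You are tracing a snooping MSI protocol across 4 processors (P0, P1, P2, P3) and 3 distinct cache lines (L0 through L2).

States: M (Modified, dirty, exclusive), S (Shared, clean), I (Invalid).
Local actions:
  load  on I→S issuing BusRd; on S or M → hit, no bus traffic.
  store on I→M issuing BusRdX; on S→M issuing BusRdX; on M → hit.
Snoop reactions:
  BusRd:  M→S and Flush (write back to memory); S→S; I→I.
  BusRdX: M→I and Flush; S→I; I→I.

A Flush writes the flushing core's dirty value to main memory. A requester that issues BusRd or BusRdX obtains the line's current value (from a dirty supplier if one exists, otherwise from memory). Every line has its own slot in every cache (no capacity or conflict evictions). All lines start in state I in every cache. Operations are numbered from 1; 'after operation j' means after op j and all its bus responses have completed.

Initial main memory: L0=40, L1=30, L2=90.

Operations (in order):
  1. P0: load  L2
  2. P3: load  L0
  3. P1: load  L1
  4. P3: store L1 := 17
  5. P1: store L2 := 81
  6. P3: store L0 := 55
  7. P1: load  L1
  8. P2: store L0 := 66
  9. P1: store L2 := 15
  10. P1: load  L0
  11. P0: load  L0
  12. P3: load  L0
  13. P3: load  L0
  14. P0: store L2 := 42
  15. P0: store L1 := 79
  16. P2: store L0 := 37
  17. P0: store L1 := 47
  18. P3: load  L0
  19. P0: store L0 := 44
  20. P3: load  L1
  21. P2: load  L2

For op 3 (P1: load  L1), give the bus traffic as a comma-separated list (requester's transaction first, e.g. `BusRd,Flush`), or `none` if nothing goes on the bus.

bus = BusRd

[1] P0: load  L2 | P0:S(90), P1:I, P2:I, P3:I | bus: BusRd
[2] P3: load  L0 | P0:I, P1:I, P2:I, P3:S(40) | bus: BusRd
[3] P1: load  L1 | P0:I, P1:S(30), P2:I, P3:I | bus: BusRd
[4] P3: store L1 := 17 | P0:I, P1:I, P2:I, P3:M(17) | bus: BusRdX
[5] P1: store L2 := 81 | P0:I, P1:M(81), P2:I, P3:I | bus: BusRdX
[6] P3: store L0 := 55 | P0:I, P1:I, P2:I, P3:M(55) | bus: BusRdX
[7] P1: load  L1 | P0:I, P1:S(17), P2:I, P3:S(17) | bus: BusRd,Flush
[8] P2: store L0 := 66 | P0:I, P1:I, P2:M(66), P3:I | bus: BusRdX,Flush
[9] P1: store L2 := 15 | P0:I, P1:M(15), P2:I, P3:I | bus: none
[10] P1: load  L0 | P0:I, P1:S(66), P2:S(66), P3:I | bus: BusRd,Flush
[11] P0: load  L0 | P0:S(66), P1:S(66), P2:S(66), P3:I | bus: BusRd
[12] P3: load  L0 | P0:S(66), P1:S(66), P2:S(66), P3:S(66) | bus: BusRd
[13] P3: load  L0 | P0:S(66), P1:S(66), P2:S(66), P3:S(66) | bus: none
[14] P0: store L2 := 42 | P0:M(42), P1:I, P2:I, P3:I | bus: BusRdX,Flush
[15] P0: store L1 := 79 | P0:M(79), P1:I, P2:I, P3:I | bus: BusRdX
[16] P2: store L0 := 37 | P0:I, P1:I, P2:M(37), P3:I | bus: BusRdX
[17] P0: store L1 := 47 | P0:M(47), P1:I, P2:I, P3:I | bus: none
[18] P3: load  L0 | P0:I, P1:I, P2:S(37), P3:S(37) | bus: BusRd,Flush
[19] P0: store L0 := 44 | P0:M(44), P1:I, P2:I, P3:I | bus: BusRdX
[20] P3: load  L1 | P0:S(47), P1:I, P2:I, P3:S(47) | bus: BusRd,Flush
[21] P2: load  L2 | P0:S(42), P1:I, P2:S(42), P3:I | bus: BusRd,Flush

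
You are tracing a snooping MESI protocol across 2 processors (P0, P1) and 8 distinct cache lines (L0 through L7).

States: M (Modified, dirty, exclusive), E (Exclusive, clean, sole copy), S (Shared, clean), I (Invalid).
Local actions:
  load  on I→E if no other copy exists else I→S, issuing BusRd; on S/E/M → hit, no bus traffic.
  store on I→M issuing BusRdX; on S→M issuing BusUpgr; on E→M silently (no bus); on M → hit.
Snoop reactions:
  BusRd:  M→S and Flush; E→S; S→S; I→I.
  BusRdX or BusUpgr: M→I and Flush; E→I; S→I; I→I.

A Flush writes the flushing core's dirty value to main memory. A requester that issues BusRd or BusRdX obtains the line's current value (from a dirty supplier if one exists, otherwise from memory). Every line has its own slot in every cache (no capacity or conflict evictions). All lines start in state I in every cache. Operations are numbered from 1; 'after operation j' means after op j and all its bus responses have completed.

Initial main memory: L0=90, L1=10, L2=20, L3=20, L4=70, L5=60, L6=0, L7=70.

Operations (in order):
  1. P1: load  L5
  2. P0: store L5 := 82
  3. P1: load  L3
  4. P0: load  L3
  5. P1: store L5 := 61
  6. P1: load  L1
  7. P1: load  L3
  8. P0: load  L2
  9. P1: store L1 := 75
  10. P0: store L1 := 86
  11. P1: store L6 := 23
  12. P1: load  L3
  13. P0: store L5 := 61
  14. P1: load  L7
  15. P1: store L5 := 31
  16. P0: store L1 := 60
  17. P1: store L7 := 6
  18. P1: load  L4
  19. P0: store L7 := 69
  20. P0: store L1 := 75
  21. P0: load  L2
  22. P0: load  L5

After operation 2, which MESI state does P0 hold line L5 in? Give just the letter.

[1] P1: load  L5 | P0:I, P1:E(60) | bus: BusRd
[2] P0: store L5 := 82 | P0:M(82), P1:I | bus: BusRdX
[3] P1: load  L3 | P0:I, P1:E(20) | bus: BusRd
[4] P0: load  L3 | P0:S(20), P1:S(20) | bus: BusRd
[5] P1: store L5 := 61 | P0:I, P1:M(61) | bus: BusRdX,Flush
[6] P1: load  L1 | P0:I, P1:E(10) | bus: BusRd
[7] P1: load  L3 | P0:S(20), P1:S(20) | bus: none
[8] P0: load  L2 | P0:E(20), P1:I | bus: BusRd
[9] P1: store L1 := 75 | P0:I, P1:M(75) | bus: none
[10] P0: store L1 := 86 | P0:M(86), P1:I | bus: BusRdX,Flush
[11] P1: store L6 := 23 | P0:I, P1:M(23) | bus: BusRdX
[12] P1: load  L3 | P0:S(20), P1:S(20) | bus: none
[13] P0: store L5 := 61 | P0:M(61), P1:I | bus: BusRdX,Flush
[14] P1: load  L7 | P0:I, P1:E(70) | bus: BusRd
[15] P1: store L5 := 31 | P0:I, P1:M(31) | bus: BusRdX,Flush
[16] P0: store L1 := 60 | P0:M(60), P1:I | bus: none
[17] P1: store L7 := 6 | P0:I, P1:M(6) | bus: none
[18] P1: load  L4 | P0:I, P1:E(70) | bus: BusRd
[19] P0: store L7 := 69 | P0:M(69), P1:I | bus: BusRdX,Flush
[20] P0: store L1 := 75 | P0:M(75), P1:I | bus: none
[21] P0: load  L2 | P0:E(20), P1:I | bus: none
[22] P0: load  L5 | P0:S(31), P1:S(31) | bus: BusRd,Flush

state = M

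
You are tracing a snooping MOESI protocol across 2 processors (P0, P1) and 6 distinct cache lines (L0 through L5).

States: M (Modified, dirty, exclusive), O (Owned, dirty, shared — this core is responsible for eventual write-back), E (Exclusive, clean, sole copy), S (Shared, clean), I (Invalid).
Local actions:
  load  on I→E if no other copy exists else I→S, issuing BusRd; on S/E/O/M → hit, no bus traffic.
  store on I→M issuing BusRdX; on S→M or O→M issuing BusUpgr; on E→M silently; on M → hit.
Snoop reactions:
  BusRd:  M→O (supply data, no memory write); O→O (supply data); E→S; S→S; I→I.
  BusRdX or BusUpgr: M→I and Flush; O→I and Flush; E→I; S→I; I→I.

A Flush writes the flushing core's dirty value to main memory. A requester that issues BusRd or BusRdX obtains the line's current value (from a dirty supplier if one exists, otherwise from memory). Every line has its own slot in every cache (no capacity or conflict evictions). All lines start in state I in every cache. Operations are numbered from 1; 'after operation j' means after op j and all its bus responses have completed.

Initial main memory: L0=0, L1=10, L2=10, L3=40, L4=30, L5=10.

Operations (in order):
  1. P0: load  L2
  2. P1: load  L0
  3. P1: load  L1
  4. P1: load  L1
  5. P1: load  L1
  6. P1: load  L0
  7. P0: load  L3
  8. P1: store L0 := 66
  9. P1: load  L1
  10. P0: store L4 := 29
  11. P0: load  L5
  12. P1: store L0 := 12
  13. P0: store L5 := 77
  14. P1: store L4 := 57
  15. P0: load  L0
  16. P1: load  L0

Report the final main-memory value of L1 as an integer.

memory[L1] = 10

1. P0: load  L2  bus=[BusRd]  L2: P0=E P1=I  mem[L2]=10
2. P1: load  L0  bus=[BusRd]  L0: P0=I P1=E  mem[L0]=0
3. P1: load  L1  bus=[BusRd]  L1: P0=I P1=E  mem[L1]=10
4. P1: load  L1  bus=[-]  L1: P0=I P1=E  mem[L1]=10
5. P1: load  L1  bus=[-]  L1: P0=I P1=E  mem[L1]=10
6. P1: load  L0  bus=[-]  L0: P0=I P1=E  mem[L0]=0
7. P0: load  L3  bus=[BusRd]  L3: P0=E P1=I  mem[L3]=40
8. P1: store L0 := 66  bus=[-]  L0: P0=I P1=M  mem[L0]=0
9. P1: load  L1  bus=[-]  L1: P0=I P1=E  mem[L1]=10
10. P0: store L4 := 29  bus=[BusRdX]  L4: P0=M P1=I  mem[L4]=30
11. P0: load  L5  bus=[BusRd]  L5: P0=E P1=I  mem[L5]=10
12. P1: store L0 := 12  bus=[-]  L0: P0=I P1=M  mem[L0]=0
13. P0: store L5 := 77  bus=[-]  L5: P0=M P1=I  mem[L5]=10
14. P1: store L4 := 57  bus=[BusRdX,Flush]  L4: P0=I P1=M  mem[L4]=29
15. P0: load  L0  bus=[BusRd]  L0: P0=S P1=O  mem[L0]=0
16. P1: load  L0  bus=[-]  L0: P0=S P1=O  mem[L0]=0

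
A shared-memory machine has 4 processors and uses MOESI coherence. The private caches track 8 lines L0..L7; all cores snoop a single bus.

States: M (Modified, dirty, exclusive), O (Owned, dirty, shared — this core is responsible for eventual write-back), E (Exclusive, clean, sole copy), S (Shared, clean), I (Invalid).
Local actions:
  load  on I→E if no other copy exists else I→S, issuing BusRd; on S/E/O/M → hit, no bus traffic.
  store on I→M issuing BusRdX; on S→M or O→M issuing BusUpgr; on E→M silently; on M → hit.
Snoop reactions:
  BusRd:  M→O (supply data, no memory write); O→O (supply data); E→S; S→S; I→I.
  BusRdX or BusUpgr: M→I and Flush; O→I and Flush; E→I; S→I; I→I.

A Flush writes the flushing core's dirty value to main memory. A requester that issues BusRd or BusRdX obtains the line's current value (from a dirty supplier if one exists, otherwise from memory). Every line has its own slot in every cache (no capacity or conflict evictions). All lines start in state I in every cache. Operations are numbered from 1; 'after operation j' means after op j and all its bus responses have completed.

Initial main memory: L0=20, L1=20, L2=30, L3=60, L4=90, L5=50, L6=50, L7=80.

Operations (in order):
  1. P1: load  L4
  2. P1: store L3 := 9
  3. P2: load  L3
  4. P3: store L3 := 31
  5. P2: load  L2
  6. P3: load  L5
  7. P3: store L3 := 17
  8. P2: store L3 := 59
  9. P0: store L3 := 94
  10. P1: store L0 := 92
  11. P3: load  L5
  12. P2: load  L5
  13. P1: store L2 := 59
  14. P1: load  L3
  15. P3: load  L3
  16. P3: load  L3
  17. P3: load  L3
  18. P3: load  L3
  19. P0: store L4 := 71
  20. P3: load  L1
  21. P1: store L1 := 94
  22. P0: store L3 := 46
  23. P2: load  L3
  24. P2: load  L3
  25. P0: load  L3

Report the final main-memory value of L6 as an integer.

  op1 P1: load  L4 → I/E/I/I on L4; bus BusRd; mem=90
  op2 P1: store L3 := 9 → I/M/I/I on L3; bus BusRdX; mem=60
  op3 P2: load  L3 → I/O/S/I on L3; bus BusRd; mem=60
  op4 P3: store L3 := 31 → I/I/I/M on L3; bus BusRdX Flush; mem=9
  op5 P2: load  L2 → I/I/E/I on L2; bus BusRd; mem=30
  op6 P3: load  L5 → I/I/I/E on L5; bus BusRd; mem=50
  op7 P3: store L3 := 17 → I/I/I/M on L3; bus (none); mem=9
  op8 P2: store L3 := 59 → I/I/M/I on L3; bus BusRdX Flush; mem=17
  op9 P0: store L3 := 94 → M/I/I/I on L3; bus BusRdX Flush; mem=59
  op10 P1: store L0 := 92 → I/M/I/I on L0; bus BusRdX; mem=20
  op11 P3: load  L5 → I/I/I/E on L5; bus (none); mem=50
  op12 P2: load  L5 → I/I/S/S on L5; bus BusRd; mem=50
  op13 P1: store L2 := 59 → I/M/I/I on L2; bus BusRdX; mem=30
  op14 P1: load  L3 → O/S/I/I on L3; bus BusRd; mem=59
  op15 P3: load  L3 → O/S/I/S on L3; bus BusRd; mem=59
  op16 P3: load  L3 → O/S/I/S on L3; bus (none); mem=59
  op17 P3: load  L3 → O/S/I/S on L3; bus (none); mem=59
  op18 P3: load  L3 → O/S/I/S on L3; bus (none); mem=59
  op19 P0: store L4 := 71 → M/I/I/I on L4; bus BusRdX; mem=90
  op20 P3: load  L1 → I/I/I/E on L1; bus BusRd; mem=20
  op21 P1: store L1 := 94 → I/M/I/I on L1; bus BusRdX; mem=20
  op22 P0: store L3 := 46 → M/I/I/I on L3; bus BusUpgr; mem=59
  op23 P2: load  L3 → O/I/S/I on L3; bus BusRd; mem=59
  op24 P2: load  L3 → O/I/S/I on L3; bus (none); mem=59
  op25 P0: load  L3 → O/I/S/I on L3; bus (none); mem=59

memory[L6] = 50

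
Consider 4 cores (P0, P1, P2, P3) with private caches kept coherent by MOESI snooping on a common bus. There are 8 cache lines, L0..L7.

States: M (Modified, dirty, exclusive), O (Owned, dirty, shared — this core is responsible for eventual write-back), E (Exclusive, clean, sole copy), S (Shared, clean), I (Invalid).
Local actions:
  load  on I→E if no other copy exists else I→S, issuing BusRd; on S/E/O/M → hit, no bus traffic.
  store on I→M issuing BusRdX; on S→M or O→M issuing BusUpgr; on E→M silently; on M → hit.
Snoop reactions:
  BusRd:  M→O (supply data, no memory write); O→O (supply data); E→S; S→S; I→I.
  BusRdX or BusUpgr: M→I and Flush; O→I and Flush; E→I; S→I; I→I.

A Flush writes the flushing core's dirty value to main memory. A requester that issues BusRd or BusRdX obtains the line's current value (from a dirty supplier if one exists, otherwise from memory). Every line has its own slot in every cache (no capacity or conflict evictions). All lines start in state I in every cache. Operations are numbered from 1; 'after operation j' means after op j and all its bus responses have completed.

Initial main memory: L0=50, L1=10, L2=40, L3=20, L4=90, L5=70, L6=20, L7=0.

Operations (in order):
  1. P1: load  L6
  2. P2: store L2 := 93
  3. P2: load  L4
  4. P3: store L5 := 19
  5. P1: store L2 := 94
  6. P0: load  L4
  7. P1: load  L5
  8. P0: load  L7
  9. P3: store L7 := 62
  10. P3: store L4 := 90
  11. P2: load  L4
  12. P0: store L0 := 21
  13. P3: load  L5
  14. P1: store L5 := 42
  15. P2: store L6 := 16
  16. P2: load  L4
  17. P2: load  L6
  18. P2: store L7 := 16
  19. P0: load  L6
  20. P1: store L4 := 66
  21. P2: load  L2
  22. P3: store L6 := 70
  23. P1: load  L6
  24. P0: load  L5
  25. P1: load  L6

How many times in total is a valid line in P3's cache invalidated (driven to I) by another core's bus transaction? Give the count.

invalidations = 3

  op1 P1: load  L6 → I/E/I/I on L6; bus BusRd; mem=20
  op2 P2: store L2 := 93 → I/I/M/I on L2; bus BusRdX; mem=40
  op3 P2: load  L4 → I/I/E/I on L4; bus BusRd; mem=90
  op4 P3: store L5 := 19 → I/I/I/M on L5; bus BusRdX; mem=70
  op5 P1: store L2 := 94 → I/M/I/I on L2; bus BusRdX Flush; mem=93
  op6 P0: load  L4 → S/I/S/I on L4; bus BusRd; mem=90
  op7 P1: load  L5 → I/S/I/O on L5; bus BusRd; mem=70
  op8 P0: load  L7 → E/I/I/I on L7; bus BusRd; mem=0
  op9 P3: store L7 := 62 → I/I/I/M on L7; bus BusRdX; mem=0
  op10 P3: store L4 := 90 → I/I/I/M on L4; bus BusRdX; mem=90
  op11 P2: load  L4 → I/I/S/O on L4; bus BusRd; mem=90
  op12 P0: store L0 := 21 → M/I/I/I on L0; bus BusRdX; mem=50
  op13 P3: load  L5 → I/S/I/O on L5; bus (none); mem=70
  op14 P1: store L5 := 42 → I/M/I/I on L5; bus BusUpgr Flush; mem=19
  op15 P2: store L6 := 16 → I/I/M/I on L6; bus BusRdX; mem=20
  op16 P2: load  L4 → I/I/S/O on L4; bus (none); mem=90
  op17 P2: load  L6 → I/I/M/I on L6; bus (none); mem=20
  op18 P2: store L7 := 16 → I/I/M/I on L7; bus BusRdX Flush; mem=62
  op19 P0: load  L6 → S/I/O/I on L6; bus BusRd; mem=20
  op20 P1: store L4 := 66 → I/M/I/I on L4; bus BusRdX Flush; mem=90
  op21 P2: load  L2 → I/O/S/I on L2; bus BusRd; mem=93
  op22 P3: store L6 := 70 → I/I/I/M on L6; bus BusRdX Flush; mem=16
  op23 P1: load  L6 → I/S/I/O on L6; bus BusRd; mem=16
  op24 P0: load  L5 → S/O/I/I on L5; bus BusRd; mem=19
  op25 P1: load  L6 → I/S/I/O on L6; bus (none); mem=16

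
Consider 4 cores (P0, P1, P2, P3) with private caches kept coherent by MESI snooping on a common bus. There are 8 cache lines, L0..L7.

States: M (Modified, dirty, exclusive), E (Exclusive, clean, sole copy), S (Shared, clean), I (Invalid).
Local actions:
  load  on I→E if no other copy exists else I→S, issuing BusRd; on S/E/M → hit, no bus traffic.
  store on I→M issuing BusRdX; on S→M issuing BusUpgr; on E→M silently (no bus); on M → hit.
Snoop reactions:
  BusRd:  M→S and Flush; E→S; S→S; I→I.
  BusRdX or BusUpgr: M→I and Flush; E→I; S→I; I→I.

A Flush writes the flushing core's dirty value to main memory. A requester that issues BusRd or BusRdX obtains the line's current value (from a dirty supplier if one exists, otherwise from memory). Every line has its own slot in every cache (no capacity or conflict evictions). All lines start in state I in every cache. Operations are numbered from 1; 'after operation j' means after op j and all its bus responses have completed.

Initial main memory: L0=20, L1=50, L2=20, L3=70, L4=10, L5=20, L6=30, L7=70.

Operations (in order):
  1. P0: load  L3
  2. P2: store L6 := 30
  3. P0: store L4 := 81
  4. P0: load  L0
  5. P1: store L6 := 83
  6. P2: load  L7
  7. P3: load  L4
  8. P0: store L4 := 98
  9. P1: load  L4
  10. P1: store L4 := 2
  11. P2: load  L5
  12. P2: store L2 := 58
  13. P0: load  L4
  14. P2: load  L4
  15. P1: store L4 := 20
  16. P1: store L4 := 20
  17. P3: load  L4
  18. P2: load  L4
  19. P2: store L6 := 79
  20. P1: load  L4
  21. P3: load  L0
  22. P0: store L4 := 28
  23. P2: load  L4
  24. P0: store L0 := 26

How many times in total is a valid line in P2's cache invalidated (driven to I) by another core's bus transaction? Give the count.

1. P0: load  L3  bus=[BusRd]  L3: P0=E P1=I P2=I P3=I  mem[L3]=70
2. P2: store L6 := 30  bus=[BusRdX]  L6: P0=I P1=I P2=M P3=I  mem[L6]=30
3. P0: store L4 := 81  bus=[BusRdX]  L4: P0=M P1=I P2=I P3=I  mem[L4]=10
4. P0: load  L0  bus=[BusRd]  L0: P0=E P1=I P2=I P3=I  mem[L0]=20
5. P1: store L6 := 83  bus=[BusRdX,Flush]  L6: P0=I P1=M P2=I P3=I  mem[L6]=30
6. P2: load  L7  bus=[BusRd]  L7: P0=I P1=I P2=E P3=I  mem[L7]=70
7. P3: load  L4  bus=[BusRd,Flush]  L4: P0=S P1=I P2=I P3=S  mem[L4]=81
8. P0: store L4 := 98  bus=[BusUpgr]  L4: P0=M P1=I P2=I P3=I  mem[L4]=81
9. P1: load  L4  bus=[BusRd,Flush]  L4: P0=S P1=S P2=I P3=I  mem[L4]=98
10. P1: store L4 := 2  bus=[BusUpgr]  L4: P0=I P1=M P2=I P3=I  mem[L4]=98
11. P2: load  L5  bus=[BusRd]  L5: P0=I P1=I P2=E P3=I  mem[L5]=20
12. P2: store L2 := 58  bus=[BusRdX]  L2: P0=I P1=I P2=M P3=I  mem[L2]=20
13. P0: load  L4  bus=[BusRd,Flush]  L4: P0=S P1=S P2=I P3=I  mem[L4]=2
14. P2: load  L4  bus=[BusRd]  L4: P0=S P1=S P2=S P3=I  mem[L4]=2
15. P1: store L4 := 20  bus=[BusUpgr]  L4: P0=I P1=M P2=I P3=I  mem[L4]=2
16. P1: store L4 := 20  bus=[-]  L4: P0=I P1=M P2=I P3=I  mem[L4]=2
17. P3: load  L4  bus=[BusRd,Flush]  L4: P0=I P1=S P2=I P3=S  mem[L4]=20
18. P2: load  L4  bus=[BusRd]  L4: P0=I P1=S P2=S P3=S  mem[L4]=20
19. P2: store L6 := 79  bus=[BusRdX,Flush]  L6: P0=I P1=I P2=M P3=I  mem[L6]=83
20. P1: load  L4  bus=[-]  L4: P0=I P1=S P2=S P3=S  mem[L4]=20
21. P3: load  L0  bus=[BusRd]  L0: P0=S P1=I P2=I P3=S  mem[L0]=20
22. P0: store L4 := 28  bus=[BusRdX]  L4: P0=M P1=I P2=I P3=I  mem[L4]=20
23. P2: load  L4  bus=[BusRd,Flush]  L4: P0=S P1=I P2=S P3=I  mem[L4]=28
24. P0: store L0 := 26  bus=[BusUpgr]  L0: P0=M P1=I P2=I P3=I  mem[L0]=20

invalidations = 3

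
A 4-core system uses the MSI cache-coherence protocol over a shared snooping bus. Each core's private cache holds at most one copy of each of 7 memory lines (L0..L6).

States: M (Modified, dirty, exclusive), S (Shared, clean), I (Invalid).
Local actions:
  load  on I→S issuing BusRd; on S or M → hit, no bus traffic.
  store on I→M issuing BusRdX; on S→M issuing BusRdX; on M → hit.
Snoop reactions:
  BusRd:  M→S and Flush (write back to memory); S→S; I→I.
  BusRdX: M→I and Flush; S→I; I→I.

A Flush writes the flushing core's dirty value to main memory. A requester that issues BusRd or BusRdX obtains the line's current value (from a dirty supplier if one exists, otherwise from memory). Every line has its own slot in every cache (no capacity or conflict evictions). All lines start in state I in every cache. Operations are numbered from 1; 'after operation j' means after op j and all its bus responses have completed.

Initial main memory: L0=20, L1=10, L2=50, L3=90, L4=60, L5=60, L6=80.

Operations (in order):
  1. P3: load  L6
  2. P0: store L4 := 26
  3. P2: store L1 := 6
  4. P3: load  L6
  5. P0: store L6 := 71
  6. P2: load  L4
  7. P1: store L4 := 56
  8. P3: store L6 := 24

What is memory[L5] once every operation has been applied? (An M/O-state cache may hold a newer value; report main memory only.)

step 1: P3: load  L6  ⟶  IIIS  (L6)  txn=BusRd  M[L6]=80
step 2: P0: store L4 := 26  ⟶  MIII  (L4)  txn=BusRdX  M[L4]=60
step 3: P2: store L1 := 6  ⟶  IIMI  (L1)  txn=BusRdX  M[L1]=10
step 4: P3: load  L6  ⟶  IIIS  (L6)  txn=∅  M[L6]=80
step 5: P0: store L6 := 71  ⟶  MIII  (L6)  txn=BusRdX  M[L6]=80
step 6: P2: load  L4  ⟶  SISI  (L4)  txn=BusRd+Flush  M[L4]=26
step 7: P1: store L4 := 56  ⟶  IMII  (L4)  txn=BusRdX  M[L4]=26
step 8: P3: store L6 := 24  ⟶  IIIM  (L6)  txn=BusRdX+Flush  M[L6]=71

memory[L5] = 60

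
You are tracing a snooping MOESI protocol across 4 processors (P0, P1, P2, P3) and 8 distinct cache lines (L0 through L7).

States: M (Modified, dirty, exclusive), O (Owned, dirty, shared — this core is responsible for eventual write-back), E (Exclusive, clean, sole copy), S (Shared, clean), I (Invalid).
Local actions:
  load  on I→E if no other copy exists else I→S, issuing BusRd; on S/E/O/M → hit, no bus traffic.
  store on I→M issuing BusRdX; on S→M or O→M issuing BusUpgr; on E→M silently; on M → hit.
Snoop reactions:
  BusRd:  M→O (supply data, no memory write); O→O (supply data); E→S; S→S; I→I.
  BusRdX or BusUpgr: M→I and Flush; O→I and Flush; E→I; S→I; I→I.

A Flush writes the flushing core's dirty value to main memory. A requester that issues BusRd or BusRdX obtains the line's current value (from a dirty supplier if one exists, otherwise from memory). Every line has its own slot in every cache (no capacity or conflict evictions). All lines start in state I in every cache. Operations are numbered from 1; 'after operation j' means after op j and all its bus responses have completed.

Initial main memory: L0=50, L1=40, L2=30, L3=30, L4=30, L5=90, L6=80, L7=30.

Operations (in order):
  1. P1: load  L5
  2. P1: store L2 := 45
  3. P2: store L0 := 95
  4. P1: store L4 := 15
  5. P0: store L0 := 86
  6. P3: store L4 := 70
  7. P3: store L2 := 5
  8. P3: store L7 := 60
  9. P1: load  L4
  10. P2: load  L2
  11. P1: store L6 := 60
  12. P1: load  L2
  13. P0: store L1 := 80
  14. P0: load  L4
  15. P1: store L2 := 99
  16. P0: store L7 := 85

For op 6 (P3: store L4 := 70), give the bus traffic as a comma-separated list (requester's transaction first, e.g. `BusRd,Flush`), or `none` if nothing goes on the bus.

bus = BusRdX,Flush

step 1: P1: load  L5  ⟶  IEII  (L5)  txn=BusRd  M[L5]=90
step 2: P1: store L2 := 45  ⟶  IMII  (L2)  txn=BusRdX  M[L2]=30
step 3: P2: store L0 := 95  ⟶  IIMI  (L0)  txn=BusRdX  M[L0]=50
step 4: P1: store L4 := 15  ⟶  IMII  (L4)  txn=BusRdX  M[L4]=30
step 5: P0: store L0 := 86  ⟶  MIII  (L0)  txn=BusRdX+Flush  M[L0]=95
step 6: P3: store L4 := 70  ⟶  IIIM  (L4)  txn=BusRdX+Flush  M[L4]=15
step 7: P3: store L2 := 5  ⟶  IIIM  (L2)  txn=BusRdX+Flush  M[L2]=45
step 8: P3: store L7 := 60  ⟶  IIIM  (L7)  txn=BusRdX  M[L7]=30
step 9: P1: load  L4  ⟶  ISIO  (L4)  txn=BusRd  M[L4]=15
step 10: P2: load  L2  ⟶  IISO  (L2)  txn=BusRd  M[L2]=45
step 11: P1: store L6 := 60  ⟶  IMII  (L6)  txn=BusRdX  M[L6]=80
step 12: P1: load  L2  ⟶  ISSO  (L2)  txn=BusRd  M[L2]=45
step 13: P0: store L1 := 80  ⟶  MIII  (L1)  txn=BusRdX  M[L1]=40
step 14: P0: load  L4  ⟶  SSIO  (L4)  txn=BusRd  M[L4]=15
step 15: P1: store L2 := 99  ⟶  IMII  (L2)  txn=BusUpgr+Flush  M[L2]=5
step 16: P0: store L7 := 85  ⟶  MIII  (L7)  txn=BusRdX+Flush  M[L7]=60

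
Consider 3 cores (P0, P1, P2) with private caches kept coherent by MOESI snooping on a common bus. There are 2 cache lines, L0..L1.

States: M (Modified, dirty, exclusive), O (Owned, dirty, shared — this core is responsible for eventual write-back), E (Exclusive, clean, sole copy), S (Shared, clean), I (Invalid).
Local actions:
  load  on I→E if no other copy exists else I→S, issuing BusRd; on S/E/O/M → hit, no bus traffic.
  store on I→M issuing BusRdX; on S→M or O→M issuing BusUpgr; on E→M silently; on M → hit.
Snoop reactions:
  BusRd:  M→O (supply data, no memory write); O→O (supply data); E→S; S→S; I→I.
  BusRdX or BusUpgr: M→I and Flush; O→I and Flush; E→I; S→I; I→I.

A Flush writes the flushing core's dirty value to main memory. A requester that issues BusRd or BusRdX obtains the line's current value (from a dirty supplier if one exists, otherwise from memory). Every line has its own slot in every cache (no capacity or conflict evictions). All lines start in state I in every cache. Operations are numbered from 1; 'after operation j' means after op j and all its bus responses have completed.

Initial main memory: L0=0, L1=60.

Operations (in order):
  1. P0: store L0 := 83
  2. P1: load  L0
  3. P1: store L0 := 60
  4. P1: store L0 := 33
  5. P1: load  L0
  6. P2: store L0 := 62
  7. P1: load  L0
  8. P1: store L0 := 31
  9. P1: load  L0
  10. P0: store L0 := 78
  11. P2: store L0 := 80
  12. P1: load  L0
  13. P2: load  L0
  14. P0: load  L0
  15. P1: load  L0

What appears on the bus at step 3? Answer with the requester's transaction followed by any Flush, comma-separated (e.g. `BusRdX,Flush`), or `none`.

bus = BusUpgr,Flush

1. P0: store L0 := 83  bus=[BusRdX]  L0: P0=M P1=I P2=I  mem[L0]=0
2. P1: load  L0  bus=[BusRd]  L0: P0=O P1=S P2=I  mem[L0]=0
3. P1: store L0 := 60  bus=[BusUpgr,Flush]  L0: P0=I P1=M P2=I  mem[L0]=83
4. P1: store L0 := 33  bus=[-]  L0: P0=I P1=M P2=I  mem[L0]=83
5. P1: load  L0  bus=[-]  L0: P0=I P1=M P2=I  mem[L0]=83
6. P2: store L0 := 62  bus=[BusRdX,Flush]  L0: P0=I P1=I P2=M  mem[L0]=33
7. P1: load  L0  bus=[BusRd]  L0: P0=I P1=S P2=O  mem[L0]=33
8. P1: store L0 := 31  bus=[BusUpgr,Flush]  L0: P0=I P1=M P2=I  mem[L0]=62
9. P1: load  L0  bus=[-]  L0: P0=I P1=M P2=I  mem[L0]=62
10. P0: store L0 := 78  bus=[BusRdX,Flush]  L0: P0=M P1=I P2=I  mem[L0]=31
11. P2: store L0 := 80  bus=[BusRdX,Flush]  L0: P0=I P1=I P2=M  mem[L0]=78
12. P1: load  L0  bus=[BusRd]  L0: P0=I P1=S P2=O  mem[L0]=78
13. P2: load  L0  bus=[-]  L0: P0=I P1=S P2=O  mem[L0]=78
14. P0: load  L0  bus=[BusRd]  L0: P0=S P1=S P2=O  mem[L0]=78
15. P1: load  L0  bus=[-]  L0: P0=S P1=S P2=O  mem[L0]=78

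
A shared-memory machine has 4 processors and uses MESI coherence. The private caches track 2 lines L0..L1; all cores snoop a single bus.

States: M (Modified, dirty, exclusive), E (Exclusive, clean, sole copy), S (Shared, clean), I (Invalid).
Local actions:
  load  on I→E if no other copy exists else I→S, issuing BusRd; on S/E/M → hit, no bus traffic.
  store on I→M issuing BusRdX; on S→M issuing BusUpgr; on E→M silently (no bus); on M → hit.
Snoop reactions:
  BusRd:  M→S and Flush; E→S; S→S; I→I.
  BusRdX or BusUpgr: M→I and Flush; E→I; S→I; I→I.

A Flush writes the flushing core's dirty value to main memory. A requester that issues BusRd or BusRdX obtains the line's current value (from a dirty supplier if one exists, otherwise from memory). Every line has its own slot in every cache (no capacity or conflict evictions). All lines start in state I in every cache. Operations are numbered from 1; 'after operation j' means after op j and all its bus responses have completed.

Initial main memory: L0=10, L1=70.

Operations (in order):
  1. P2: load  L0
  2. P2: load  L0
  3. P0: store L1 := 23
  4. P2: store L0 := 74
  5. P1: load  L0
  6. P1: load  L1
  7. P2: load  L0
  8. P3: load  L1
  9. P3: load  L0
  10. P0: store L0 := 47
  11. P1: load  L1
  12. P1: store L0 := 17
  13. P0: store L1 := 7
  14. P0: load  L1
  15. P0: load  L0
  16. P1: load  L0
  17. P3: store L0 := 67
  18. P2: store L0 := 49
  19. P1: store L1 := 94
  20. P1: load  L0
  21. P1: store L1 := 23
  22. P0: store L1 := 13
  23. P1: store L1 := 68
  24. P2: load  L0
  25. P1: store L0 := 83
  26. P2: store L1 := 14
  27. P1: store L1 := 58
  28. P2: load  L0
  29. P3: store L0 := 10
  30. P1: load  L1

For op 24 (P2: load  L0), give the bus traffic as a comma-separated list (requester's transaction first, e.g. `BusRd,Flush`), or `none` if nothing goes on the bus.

bus = none

[1] P2: load  L0 | P0:I, P1:I, P2:E(10), P3:I | bus: BusRd
[2] P2: load  L0 | P0:I, P1:I, P2:E(10), P3:I | bus: none
[3] P0: store L1 := 23 | P0:M(23), P1:I, P2:I, P3:I | bus: BusRdX
[4] P2: store L0 := 74 | P0:I, P1:I, P2:M(74), P3:I | bus: none
[5] P1: load  L0 | P0:I, P1:S(74), P2:S(74), P3:I | bus: BusRd,Flush
[6] P1: load  L1 | P0:S(23), P1:S(23), P2:I, P3:I | bus: BusRd,Flush
[7] P2: load  L0 | P0:I, P1:S(74), P2:S(74), P3:I | bus: none
[8] P3: load  L1 | P0:S(23), P1:S(23), P2:I, P3:S(23) | bus: BusRd
[9] P3: load  L0 | P0:I, P1:S(74), P2:S(74), P3:S(74) | bus: BusRd
[10] P0: store L0 := 47 | P0:M(47), P1:I, P2:I, P3:I | bus: BusRdX
[11] P1: load  L1 | P0:S(23), P1:S(23), P2:I, P3:S(23) | bus: none
[12] P1: store L0 := 17 | P0:I, P1:M(17), P2:I, P3:I | bus: BusRdX,Flush
[13] P0: store L1 := 7 | P0:M(7), P1:I, P2:I, P3:I | bus: BusUpgr
[14] P0: load  L1 | P0:M(7), P1:I, P2:I, P3:I | bus: none
[15] P0: load  L0 | P0:S(17), P1:S(17), P2:I, P3:I | bus: BusRd,Flush
[16] P1: load  L0 | P0:S(17), P1:S(17), P2:I, P3:I | bus: none
[17] P3: store L0 := 67 | P0:I, P1:I, P2:I, P3:M(67) | bus: BusRdX
[18] P2: store L0 := 49 | P0:I, P1:I, P2:M(49), P3:I | bus: BusRdX,Flush
[19] P1: store L1 := 94 | P0:I, P1:M(94), P2:I, P3:I | bus: BusRdX,Flush
[20] P1: load  L0 | P0:I, P1:S(49), P2:S(49), P3:I | bus: BusRd,Flush
[21] P1: store L1 := 23 | P0:I, P1:M(23), P2:I, P3:I | bus: none
[22] P0: store L1 := 13 | P0:M(13), P1:I, P2:I, P3:I | bus: BusRdX,Flush
[23] P1: store L1 := 68 | P0:I, P1:M(68), P2:I, P3:I | bus: BusRdX,Flush
[24] P2: load  L0 | P0:I, P1:S(49), P2:S(49), P3:I | bus: none
[25] P1: store L0 := 83 | P0:I, P1:M(83), P2:I, P3:I | bus: BusUpgr
[26] P2: store L1 := 14 | P0:I, P1:I, P2:M(14), P3:I | bus: BusRdX,Flush
[27] P1: store L1 := 58 | P0:I, P1:M(58), P2:I, P3:I | bus: BusRdX,Flush
[28] P2: load  L0 | P0:I, P1:S(83), P2:S(83), P3:I | bus: BusRd,Flush
[29] P3: store L0 := 10 | P0:I, P1:I, P2:I, P3:M(10) | bus: BusRdX
[30] P1: load  L1 | P0:I, P1:M(58), P2:I, P3:I | bus: none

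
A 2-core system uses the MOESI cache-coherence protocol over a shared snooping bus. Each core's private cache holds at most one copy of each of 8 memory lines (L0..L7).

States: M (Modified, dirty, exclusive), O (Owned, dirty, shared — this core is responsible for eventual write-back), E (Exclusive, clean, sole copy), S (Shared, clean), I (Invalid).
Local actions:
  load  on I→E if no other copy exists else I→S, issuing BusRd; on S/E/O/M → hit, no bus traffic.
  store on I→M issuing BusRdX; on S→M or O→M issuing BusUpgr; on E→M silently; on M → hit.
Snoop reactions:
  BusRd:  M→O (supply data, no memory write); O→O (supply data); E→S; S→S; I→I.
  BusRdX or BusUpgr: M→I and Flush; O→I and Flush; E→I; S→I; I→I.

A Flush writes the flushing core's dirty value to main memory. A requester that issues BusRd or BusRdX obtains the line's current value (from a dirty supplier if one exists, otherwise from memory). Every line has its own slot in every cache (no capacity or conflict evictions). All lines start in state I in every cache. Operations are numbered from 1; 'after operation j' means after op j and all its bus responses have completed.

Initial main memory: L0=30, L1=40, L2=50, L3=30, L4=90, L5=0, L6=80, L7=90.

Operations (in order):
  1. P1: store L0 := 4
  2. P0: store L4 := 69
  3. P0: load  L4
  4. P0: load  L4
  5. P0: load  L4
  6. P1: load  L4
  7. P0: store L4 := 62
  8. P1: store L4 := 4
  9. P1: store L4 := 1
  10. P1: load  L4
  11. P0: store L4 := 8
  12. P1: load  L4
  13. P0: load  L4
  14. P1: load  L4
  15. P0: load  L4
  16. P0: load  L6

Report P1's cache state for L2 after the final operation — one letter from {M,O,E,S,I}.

state = I

[1] P1: store L0 := 4 | P0:I, P1:M(4) | bus: BusRdX
[2] P0: store L4 := 69 | P0:M(69), P1:I | bus: BusRdX
[3] P0: load  L4 | P0:M(69), P1:I | bus: none
[4] P0: load  L4 | P0:M(69), P1:I | bus: none
[5] P0: load  L4 | P0:M(69), P1:I | bus: none
[6] P1: load  L4 | P0:O(69), P1:S(69) | bus: BusRd
[7] P0: store L4 := 62 | P0:M(62), P1:I | bus: BusUpgr
[8] P1: store L4 := 4 | P0:I, P1:M(4) | bus: BusRdX,Flush
[9] P1: store L4 := 1 | P0:I, P1:M(1) | bus: none
[10] P1: load  L4 | P0:I, P1:M(1) | bus: none
[11] P0: store L4 := 8 | P0:M(8), P1:I | bus: BusRdX,Flush
[12] P1: load  L4 | P0:O(8), P1:S(8) | bus: BusRd
[13] P0: load  L4 | P0:O(8), P1:S(8) | bus: none
[14] P1: load  L4 | P0:O(8), P1:S(8) | bus: none
[15] P0: load  L4 | P0:O(8), P1:S(8) | bus: none
[16] P0: load  L6 | P0:E(80), P1:I | bus: BusRd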